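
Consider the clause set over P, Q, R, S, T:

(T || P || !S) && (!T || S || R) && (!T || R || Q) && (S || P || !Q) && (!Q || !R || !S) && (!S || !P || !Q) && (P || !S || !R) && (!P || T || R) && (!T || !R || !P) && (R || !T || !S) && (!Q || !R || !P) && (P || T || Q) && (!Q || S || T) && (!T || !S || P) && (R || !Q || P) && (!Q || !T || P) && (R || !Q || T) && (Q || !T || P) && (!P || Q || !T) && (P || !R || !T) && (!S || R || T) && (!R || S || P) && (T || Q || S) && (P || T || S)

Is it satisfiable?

Satisfiable

Branch on T: set T = false.
Branch on P: set P = true.
The clause (R) is unit, so R = true.
The clause (!Q) is unit, so Q = false.
The clause (S) is unit, so S = true.
This assignment satisfies each clause.
A satisfying assignment: P: true, Q: false, R: true, S: true, T: false.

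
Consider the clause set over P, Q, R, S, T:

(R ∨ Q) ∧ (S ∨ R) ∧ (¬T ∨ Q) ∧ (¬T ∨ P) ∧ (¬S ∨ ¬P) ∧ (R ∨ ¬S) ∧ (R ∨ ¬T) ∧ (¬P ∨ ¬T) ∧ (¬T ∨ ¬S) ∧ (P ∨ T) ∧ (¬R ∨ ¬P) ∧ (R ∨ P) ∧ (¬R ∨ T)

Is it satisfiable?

No, unsatisfiable

Suppose R = True.
Unit clause (¬P) forces P = False.
Unit clause (¬T) forces T = False.
But (T) is also a unit clause — contradiction.
Backtrack on R: now try R = False.
Unit clause (Q) forces Q = True.
Unit clause (S) forces S = True.
But (¬S) is also a unit clause — contradiction.
Either choice for R ends in contradiction.
No assignment satisfies every clause.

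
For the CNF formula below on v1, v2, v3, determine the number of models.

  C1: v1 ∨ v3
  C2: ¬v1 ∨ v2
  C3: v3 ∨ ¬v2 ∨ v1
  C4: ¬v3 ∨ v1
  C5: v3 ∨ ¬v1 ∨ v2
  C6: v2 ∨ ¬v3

2

There are 2^3 = 8 truth assignments over (v1, v2, v3).
Check each against the 6 clauses (columns in the order v1, v2, v3):
  F F F  ✗ fails (v1 ∨ v3)
  F F T  ✗ fails (¬v3 ∨ v1)
  F T F  ✗ fails (v1 ∨ v3)
  F T T  ✗ fails (¬v3 ∨ v1)
  T F F  ✗ fails (¬v1 ∨ v2)
  T F T  ✗ fails (¬v1 ∨ v2)
  T T F  ✓ satisfies all
  T T T  ✓ satisfies all
2 of the 8 rows are models.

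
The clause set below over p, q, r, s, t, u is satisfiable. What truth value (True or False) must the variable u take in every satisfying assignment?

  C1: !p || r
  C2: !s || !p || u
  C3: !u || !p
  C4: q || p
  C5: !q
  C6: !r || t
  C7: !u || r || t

False

Suppose u = true.
Unit clause (!p) forces p = false.
Unit clause (q) forces q = true.
But (!q) is also a unit clause — contradiction.
So every satisfying assignment has u = False.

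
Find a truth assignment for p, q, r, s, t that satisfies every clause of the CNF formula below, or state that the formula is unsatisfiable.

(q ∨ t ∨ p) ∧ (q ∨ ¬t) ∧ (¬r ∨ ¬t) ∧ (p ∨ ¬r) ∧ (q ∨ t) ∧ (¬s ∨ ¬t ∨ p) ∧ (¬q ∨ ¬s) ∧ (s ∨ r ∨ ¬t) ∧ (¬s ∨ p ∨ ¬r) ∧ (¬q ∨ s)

Case q = True:
From the singleton clause (¬s), s = False.
That conflicts with the unit clause (s).
So q must be the other value — set q = False.
From the singleton clause (¬t), t = False.
That conflicts with the unit clause (t).
Either choice for q ends in contradiction.

UNSATISFIABLE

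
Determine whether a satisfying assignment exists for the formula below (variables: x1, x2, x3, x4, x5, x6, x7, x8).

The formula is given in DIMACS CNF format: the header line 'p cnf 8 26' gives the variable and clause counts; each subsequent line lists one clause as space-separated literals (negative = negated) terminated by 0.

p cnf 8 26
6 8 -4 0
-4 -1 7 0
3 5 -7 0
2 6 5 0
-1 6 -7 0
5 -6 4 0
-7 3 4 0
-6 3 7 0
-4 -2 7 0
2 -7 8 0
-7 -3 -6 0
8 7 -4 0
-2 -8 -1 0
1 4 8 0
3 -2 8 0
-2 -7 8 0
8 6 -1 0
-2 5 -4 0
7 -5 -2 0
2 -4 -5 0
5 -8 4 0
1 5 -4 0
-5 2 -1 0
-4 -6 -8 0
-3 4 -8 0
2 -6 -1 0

Case x6 = False:
Case x8 = True:
Case x2 = True:
(¬x1) alone gives x1 = False.
Case x4 = True:
(x7) alone gives x7 = True.
(x5) alone gives x5 = True.
Every clause is now satisfied; x3 is unconstrained.
A satisfying assignment: x1 ↦ False,  x2 ↦ True,  x3 ↦ True,  x4 ↦ True,  x5 ↦ True,  x6 ↦ False,  x7 ↦ True,  x8 ↦ True.

Yes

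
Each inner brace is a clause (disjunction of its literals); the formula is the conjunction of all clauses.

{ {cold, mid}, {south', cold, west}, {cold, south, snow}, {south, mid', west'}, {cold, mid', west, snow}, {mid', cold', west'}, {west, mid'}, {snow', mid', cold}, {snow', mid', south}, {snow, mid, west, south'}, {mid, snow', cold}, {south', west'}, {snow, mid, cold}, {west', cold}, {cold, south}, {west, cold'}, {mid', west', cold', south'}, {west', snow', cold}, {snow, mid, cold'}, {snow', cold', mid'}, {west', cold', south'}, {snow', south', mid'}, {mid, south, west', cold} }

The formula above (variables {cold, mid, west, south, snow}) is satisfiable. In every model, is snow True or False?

True

Suppose snow = 0.
Suppose cold = 1.
The clause (west) is unit, so west = 1.
The clause (mid') is unit, so mid = 0.
That conflicts with the unit clause (mid).
So cold must be the other value — set cold = 0.
The clause (mid) is unit, so mid = 1.
The clause (south) is unit, so south = 1.
The clause (west) is unit, so west = 1.
That conflicts with the unit clause (west').
Both values of cold lead to a conflict.
So every satisfying assignment has snow = True.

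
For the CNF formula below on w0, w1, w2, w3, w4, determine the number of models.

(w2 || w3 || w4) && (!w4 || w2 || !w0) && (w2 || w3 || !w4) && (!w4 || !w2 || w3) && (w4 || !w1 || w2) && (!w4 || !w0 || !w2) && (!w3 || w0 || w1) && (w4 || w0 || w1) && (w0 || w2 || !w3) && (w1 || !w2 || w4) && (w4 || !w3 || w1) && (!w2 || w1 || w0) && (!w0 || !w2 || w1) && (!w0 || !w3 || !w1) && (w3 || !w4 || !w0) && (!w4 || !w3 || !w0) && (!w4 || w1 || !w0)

There are 2^5 = 32 truth assignments over (w0, w1, w2, w3, w4).
Split on w3. With w3 = true, the clauses containing w3 are satisfied and !w3 drops from the rest; 2 of the 2^4 = 16 assignments to the other variables satisfy what remains.
With w3 = false, by the same count on the reduced clause set, 2 assignments work.
(One model: w0=F, w1=T, w2=T, w3=F, w4=F.)
Total: 2 + 2 = 4.

4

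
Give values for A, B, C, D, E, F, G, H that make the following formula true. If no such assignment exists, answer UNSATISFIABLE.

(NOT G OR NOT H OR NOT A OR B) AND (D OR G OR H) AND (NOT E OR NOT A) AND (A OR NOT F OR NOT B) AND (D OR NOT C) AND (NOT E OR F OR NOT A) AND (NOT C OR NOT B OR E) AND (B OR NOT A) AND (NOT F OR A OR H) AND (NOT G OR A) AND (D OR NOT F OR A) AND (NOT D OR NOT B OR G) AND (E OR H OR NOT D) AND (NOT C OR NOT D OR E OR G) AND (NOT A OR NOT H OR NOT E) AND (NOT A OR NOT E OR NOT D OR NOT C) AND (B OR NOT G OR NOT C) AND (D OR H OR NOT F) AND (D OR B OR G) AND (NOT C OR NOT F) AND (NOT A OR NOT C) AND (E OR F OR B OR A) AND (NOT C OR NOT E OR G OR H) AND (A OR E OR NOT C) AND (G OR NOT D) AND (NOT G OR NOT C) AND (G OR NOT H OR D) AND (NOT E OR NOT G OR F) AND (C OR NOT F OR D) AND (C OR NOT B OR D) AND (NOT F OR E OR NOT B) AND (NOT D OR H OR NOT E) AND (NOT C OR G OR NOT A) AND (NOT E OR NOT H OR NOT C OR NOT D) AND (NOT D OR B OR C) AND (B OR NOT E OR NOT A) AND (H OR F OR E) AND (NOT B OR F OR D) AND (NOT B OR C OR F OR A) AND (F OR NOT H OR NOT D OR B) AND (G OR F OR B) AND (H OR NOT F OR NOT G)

Case E = false:
Case D = true:
The clause (H) is unit, so H = true.
The clause (G) is unit, so G = true.
The clause (A) is unit, so A = true.
The clause (B) is unit, so B = true.
The clause (NOT C) is unit, so C = false.
The clause (NOT F) is unit, so F = false.
All clauses are satisfied.

A=true,  B=true,  C=false,  D=true,  E=false,  F=false,  G=true,  H=true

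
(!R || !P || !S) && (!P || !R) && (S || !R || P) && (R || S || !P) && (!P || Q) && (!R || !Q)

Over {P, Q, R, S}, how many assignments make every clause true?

There are 2^4 = 16 truth assignments over (P, Q, R, S).
Check each against the 6 clauses (columns in the order P, Q, R, S):
  F F F F  ✓ satisfies all
  F F F T  ✓ satisfies all
  F F T F  ✗ fails (S || !R || P)
  F F T T  ✓ satisfies all
  F T F F  ✓ satisfies all
  F T F T  ✓ satisfies all
  F T T F  ✗ fails (S || !R || P)
  F T T T  ✗ fails (!R || !Q)
  T F F F  ✗ fails (R || S || !P)
  T F F T  ✗ fails (!P || Q)
  T F T F  ✗ fails (!P || !R)
  T F T T  ✗ fails (!R || !P || !S)
  T T F F  ✗ fails (R || S || !P)
  T T F T  ✓ satisfies all
  T T T F  ✗ fails (!P || !R)
  T T T T  ✗ fails (!R || !P || !S)
6 of the 16 rows are models.

6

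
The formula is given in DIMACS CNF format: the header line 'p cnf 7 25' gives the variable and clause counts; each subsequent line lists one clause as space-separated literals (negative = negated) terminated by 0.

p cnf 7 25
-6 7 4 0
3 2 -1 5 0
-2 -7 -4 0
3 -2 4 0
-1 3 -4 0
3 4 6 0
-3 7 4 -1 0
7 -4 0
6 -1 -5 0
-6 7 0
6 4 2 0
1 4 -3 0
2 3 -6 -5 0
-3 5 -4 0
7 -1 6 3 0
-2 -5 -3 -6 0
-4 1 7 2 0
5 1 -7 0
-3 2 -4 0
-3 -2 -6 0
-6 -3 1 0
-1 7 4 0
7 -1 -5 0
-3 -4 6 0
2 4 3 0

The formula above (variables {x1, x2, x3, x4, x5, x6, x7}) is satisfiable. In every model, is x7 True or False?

Suppose x7 = False.
(¬x4) alone gives x4 = False.
(¬x6) alone gives x6 = False.
(x3) alone gives x3 = True.
(¬x1) alone gives x1 = False.
Now (x1) is unsatisfied and unit — conflict.
So every satisfying assignment has x7 = True.

True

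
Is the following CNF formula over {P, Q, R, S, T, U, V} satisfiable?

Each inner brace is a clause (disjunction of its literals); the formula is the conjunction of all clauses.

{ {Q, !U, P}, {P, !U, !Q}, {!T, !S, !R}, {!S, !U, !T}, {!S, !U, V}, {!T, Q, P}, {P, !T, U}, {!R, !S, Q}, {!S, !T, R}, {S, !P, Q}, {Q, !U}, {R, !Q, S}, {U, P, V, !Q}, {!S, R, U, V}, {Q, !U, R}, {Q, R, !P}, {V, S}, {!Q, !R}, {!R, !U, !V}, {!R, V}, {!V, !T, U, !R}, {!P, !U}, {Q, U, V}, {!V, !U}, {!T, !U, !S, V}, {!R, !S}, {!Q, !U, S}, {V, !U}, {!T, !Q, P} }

Suppose Q = true.
The clause (!R) is unit, so R = false.
The clause (S) is unit, so S = true.
The clause (!T) is unit, so T = false.
Suppose P = true.
The clause (!U) is unit, so U = false.
The clause (V) is unit, so V = true.
Every clause now holds.
A satisfying assignment: P=true; Q=true; R=false; S=true; T=false; U=false; V=true.

Yes, satisfiable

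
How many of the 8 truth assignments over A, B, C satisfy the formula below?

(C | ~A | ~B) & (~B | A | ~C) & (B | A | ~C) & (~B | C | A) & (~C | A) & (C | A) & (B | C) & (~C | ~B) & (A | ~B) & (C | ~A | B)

1

There are 2^3 = 8 truth assignments over (A, B, C).
Split on B. With B = 1, the clauses containing B are satisfied and ~B drops from the rest; 0 of the 2^2 = 4 assignments to the other variables satisfy what remains.
With B = 0, by the same count on the reduced clause set, 1 assignment works.
(One model: A=T, B=F, C=T.)
Total: 0 + 1 = 1.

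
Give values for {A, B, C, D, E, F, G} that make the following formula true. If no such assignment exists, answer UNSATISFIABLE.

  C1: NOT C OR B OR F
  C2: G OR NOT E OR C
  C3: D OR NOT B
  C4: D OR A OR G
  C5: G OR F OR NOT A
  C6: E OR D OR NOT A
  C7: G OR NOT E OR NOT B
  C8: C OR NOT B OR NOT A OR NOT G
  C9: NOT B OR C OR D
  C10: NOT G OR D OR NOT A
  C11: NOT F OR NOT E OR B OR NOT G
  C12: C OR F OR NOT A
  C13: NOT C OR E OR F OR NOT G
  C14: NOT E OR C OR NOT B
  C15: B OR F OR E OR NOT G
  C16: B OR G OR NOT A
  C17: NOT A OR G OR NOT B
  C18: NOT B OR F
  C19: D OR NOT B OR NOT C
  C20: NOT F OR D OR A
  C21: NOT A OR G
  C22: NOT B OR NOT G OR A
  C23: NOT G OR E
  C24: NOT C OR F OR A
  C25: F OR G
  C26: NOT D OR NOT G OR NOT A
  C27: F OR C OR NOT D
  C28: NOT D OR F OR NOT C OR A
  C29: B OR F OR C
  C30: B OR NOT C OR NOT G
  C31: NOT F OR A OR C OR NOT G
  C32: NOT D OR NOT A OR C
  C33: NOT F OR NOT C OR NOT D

Try D = true.
Try B = true.
The clause (F) is unit, so F = true.
The clause (NOT C) is unit, so C = false.
The clause (NOT E) is unit, so E = false.
The clause (NOT G) is unit, so G = false.
The clause (NOT A) is unit, so A = false.
This assignment satisfies each clause.

A ↦ false; B ↦ true; C ↦ false; D ↦ true; E ↦ false; F ↦ true; G ↦ false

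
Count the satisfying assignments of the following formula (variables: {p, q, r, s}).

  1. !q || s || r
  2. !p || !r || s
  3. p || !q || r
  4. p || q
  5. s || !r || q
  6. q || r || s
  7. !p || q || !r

5

There are 2^4 = 16 truth assignments over (p, q, r, s).
Check each against the 7 clauses (columns in the order p, q, r, s):
  F F F F  ✗ fails (p || q)
  F F F T  ✗ fails (p || q)
  F F T F  ✗ fails (p || q)
  F F T T  ✗ fails (p || q)
  F T F F  ✗ fails (!q || s || r)
  F T F T  ✗ fails (p || !q || r)
  F T T F  ✓ satisfies all
  F T T T  ✓ satisfies all
  T F F F  ✗ fails (q || r || s)
  T F F T  ✓ satisfies all
  T F T F  ✗ fails (!p || !r || s)
  T F T T  ✗ fails (!p || q || !r)
  T T F F  ✗ fails (!q || s || r)
  T T F T  ✓ satisfies all
  T T T F  ✗ fails (!p || !r || s)
  T T T T  ✓ satisfies all
5 of the 16 rows are models.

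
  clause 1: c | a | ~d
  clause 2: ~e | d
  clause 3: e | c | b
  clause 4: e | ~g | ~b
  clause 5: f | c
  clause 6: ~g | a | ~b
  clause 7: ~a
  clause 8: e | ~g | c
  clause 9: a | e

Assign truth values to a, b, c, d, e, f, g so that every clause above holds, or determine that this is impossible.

a=0,  b=1,  c=1,  d=1,  e=1,  f=0,  g=0

(~a) alone gives a = 0.
(e) alone gives e = 1.
(d) alone gives d = 1.
(c) alone gives c = 1.
Branch on g: set g = 0.
No clause remains; b, f are free.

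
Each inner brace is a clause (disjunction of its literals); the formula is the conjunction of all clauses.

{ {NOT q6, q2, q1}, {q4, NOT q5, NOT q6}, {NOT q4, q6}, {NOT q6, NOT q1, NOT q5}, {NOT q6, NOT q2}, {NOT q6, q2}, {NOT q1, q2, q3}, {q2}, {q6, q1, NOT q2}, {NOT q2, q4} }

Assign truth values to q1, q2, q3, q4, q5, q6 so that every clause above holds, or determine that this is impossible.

UNSATISFIABLE

(q2) alone gives q2 = true.
(NOT q6) alone gives q6 = false.
(NOT q4) alone gives q4 = false.
But (q4) is also a unit clause — contradiction.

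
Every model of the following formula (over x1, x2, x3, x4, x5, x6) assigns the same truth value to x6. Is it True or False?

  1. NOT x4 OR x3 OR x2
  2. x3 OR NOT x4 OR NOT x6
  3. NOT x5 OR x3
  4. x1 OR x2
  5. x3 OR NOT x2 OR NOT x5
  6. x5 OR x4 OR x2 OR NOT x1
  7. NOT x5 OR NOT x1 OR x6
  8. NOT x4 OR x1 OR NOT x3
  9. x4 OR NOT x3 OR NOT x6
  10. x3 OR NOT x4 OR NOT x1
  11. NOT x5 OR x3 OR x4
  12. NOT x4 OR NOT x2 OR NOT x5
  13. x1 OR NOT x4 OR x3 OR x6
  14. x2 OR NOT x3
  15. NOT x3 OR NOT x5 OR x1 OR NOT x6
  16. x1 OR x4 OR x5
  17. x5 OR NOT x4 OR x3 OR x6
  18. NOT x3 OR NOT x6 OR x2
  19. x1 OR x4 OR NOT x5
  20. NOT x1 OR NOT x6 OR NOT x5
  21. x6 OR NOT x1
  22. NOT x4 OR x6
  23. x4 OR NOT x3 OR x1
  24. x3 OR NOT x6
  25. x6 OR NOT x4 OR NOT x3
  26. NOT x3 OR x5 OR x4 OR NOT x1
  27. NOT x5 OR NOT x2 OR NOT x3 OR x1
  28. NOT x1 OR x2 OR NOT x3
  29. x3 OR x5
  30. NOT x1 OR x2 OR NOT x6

True

Suppose x6 = false.
(NOT x1) alone gives x1 = false.
(x2) alone gives x2 = true.
(NOT x4) alone gives x4 = false.
(x5) alone gives x5 = true.
Now (NOT x5) is unsatisfied and unit — conflict.
So every satisfying assignment has x6 = True.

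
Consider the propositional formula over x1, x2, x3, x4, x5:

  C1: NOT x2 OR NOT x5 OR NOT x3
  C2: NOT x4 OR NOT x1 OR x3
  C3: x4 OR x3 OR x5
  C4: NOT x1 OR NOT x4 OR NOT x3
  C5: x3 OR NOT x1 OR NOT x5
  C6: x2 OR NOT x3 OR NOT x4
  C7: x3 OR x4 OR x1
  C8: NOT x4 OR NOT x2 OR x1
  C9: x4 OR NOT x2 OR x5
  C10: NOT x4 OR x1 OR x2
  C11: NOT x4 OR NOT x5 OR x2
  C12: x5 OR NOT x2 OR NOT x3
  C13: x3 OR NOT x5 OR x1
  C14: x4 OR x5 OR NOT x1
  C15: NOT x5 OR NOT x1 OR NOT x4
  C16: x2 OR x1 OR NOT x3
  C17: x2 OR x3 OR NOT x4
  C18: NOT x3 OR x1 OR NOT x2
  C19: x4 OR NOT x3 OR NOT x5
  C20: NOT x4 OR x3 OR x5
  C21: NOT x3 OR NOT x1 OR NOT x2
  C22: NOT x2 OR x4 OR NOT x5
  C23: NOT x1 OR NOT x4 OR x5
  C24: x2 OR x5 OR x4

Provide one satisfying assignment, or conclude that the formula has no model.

Case x2 = false:
Case x3 = false:
The clause (NOT x4) is unit, so x4 = false.
The clause (x5) is unit, so x5 = true.
The clause (NOT x1) is unit, so x1 = false.
But (x1) is also a unit clause — contradiction.
Backtrack on x3: now try x3 = true.
The clause (NOT x4) is unit, so x4 = false.
The clause (x1) is unit, so x1 = true.
The clause (x5) is unit, so x5 = true.
But (NOT x5) is also a unit clause — contradiction.
Either choice for x3 ends in contradiction.
Backtrack on x2: now try x2 = true.
Case x5 = false:
The clause (x4) is unit, so x4 = true.
The clause (x1) is unit, so x1 = true.
But (NOT x1) is also a unit clause — contradiction.
Backtrack on x5: now try x5 = true.
The clause (NOT x3) is unit, so x3 = false.
The clause (NOT x1) is unit, so x1 = false.
But (x1) is also a unit clause — contradiction.
Either choice for x5 ends in contradiction.
Either choice for x2 ends in contradiction.

UNSATISFIABLE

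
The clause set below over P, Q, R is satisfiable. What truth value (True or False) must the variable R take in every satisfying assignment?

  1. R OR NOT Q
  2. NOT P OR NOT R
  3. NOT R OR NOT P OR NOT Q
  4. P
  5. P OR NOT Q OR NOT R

Suppose R = true.
From the singleton clause (NOT P), P = false.
That conflicts with the unit clause (P).
So every satisfying assignment has R = False.

False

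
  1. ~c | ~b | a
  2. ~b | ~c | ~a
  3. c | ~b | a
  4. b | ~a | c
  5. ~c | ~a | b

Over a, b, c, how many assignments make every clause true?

3

There are 2^3 = 8 truth assignments over (a, b, c).
Split on c. With c = 1, the clauses containing c are satisfied and ~c drops from the rest; 1 of the 2^2 = 4 assignments to the other variables satisfy what remains.
With c = 0, by the same count on the reduced clause set, 2 assignments work.
Total: 1 + 2 = 3.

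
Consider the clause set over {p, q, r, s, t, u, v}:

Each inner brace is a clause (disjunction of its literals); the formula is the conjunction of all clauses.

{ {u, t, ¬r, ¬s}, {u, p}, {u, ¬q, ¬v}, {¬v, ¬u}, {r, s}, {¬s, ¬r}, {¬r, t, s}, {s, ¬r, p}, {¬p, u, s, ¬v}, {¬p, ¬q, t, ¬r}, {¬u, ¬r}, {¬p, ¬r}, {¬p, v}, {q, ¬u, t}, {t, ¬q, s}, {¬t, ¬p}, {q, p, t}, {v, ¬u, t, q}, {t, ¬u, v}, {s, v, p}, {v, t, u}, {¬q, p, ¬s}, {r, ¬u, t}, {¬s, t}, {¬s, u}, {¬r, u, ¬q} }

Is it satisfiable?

Branch on u: set u = True.
Unit clause (¬v) forces v = False.
Unit clause (¬r) forces r = False.
Unit clause (s) forces s = True.
Unit clause (¬p) forces p = False.
Unit clause (t) forces t = True.
Unit clause (¬q) forces q = False.
This assignment satisfies each clause.
A satisfying assignment: p: False, q: False, r: False, s: True, t: True, u: True, v: False.

Yes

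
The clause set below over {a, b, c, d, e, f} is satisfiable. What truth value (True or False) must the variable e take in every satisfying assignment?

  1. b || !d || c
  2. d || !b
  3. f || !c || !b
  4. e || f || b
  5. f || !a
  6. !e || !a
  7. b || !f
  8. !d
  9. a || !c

True

Suppose e = false.
(!d) alone gives d = false.
(!b) alone gives b = false.
(f) alone gives f = true.
Now (!f) is unsatisfied and unit — conflict.
So every satisfying assignment has e = True.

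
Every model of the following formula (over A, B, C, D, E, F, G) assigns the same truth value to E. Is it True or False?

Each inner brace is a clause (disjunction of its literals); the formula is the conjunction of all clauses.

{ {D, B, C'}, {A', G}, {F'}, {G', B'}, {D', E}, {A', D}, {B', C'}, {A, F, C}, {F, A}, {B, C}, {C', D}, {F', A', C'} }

Suppose E = 0.
From the singleton clause (F'), F = 0.
From the singleton clause (D'), D = 0.
From the singleton clause (A'), A = 0.
That conflicts with the unit clause (A).
So every satisfying assignment has E = True.

True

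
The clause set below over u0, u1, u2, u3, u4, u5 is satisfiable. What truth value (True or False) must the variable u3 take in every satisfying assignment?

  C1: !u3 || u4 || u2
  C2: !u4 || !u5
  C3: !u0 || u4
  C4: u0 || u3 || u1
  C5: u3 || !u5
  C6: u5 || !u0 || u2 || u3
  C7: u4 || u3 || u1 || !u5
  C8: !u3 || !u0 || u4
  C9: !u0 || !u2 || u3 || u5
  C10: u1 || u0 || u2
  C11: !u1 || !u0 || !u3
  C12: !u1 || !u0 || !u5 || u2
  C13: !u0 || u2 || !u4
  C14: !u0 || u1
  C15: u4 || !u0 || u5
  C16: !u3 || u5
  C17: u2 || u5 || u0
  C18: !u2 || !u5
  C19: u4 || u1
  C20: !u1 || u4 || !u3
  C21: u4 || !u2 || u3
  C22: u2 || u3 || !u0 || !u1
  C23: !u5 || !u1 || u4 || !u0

Suppose u3 = true.
Unit clause (u5) forces u5 = true.
Unit clause (!u4) forces u4 = false.
Unit clause (u2) forces u2 = true.
Now (!u2) is unsatisfied and unit — conflict.
So every satisfying assignment has u3 = False.

False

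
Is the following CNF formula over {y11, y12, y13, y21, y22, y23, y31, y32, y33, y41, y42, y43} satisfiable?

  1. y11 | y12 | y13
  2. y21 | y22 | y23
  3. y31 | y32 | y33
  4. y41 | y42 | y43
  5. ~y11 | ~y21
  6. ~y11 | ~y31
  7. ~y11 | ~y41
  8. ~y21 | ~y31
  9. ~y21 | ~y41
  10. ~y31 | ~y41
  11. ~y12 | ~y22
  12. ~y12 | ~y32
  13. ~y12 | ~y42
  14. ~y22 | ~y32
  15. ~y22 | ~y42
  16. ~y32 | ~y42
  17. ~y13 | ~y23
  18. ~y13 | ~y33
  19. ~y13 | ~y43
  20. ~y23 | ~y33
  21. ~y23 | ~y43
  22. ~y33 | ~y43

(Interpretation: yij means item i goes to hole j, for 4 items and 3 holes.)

Try y11 = 0.
Try y12 = 1.
(~y22) alone gives y22 = 0.
(~y32) alone gives y32 = 0.
(~y42) alone gives y42 = 0.
Try y21 = 1.
(~y31) alone gives y31 = 0.
(y33) alone gives y33 = 1.
(~y41) alone gives y41 = 0.
(y43) alone gives y43 = 1.
Now (~y43) is unsatisfied and unit — conflict.
That branch fails; take y21 = 0 instead.
(y23) alone gives y23 = 1.
(~y13) alone gives y13 = 0.
(~y33) alone gives y33 = 0.
(y31) alone gives y31 = 1.
(~y41) alone gives y41 = 0.
(y43) alone gives y43 = 1.
Now (~y43) is unsatisfied and unit — conflict.
Neither y21 = 1 nor y21 = 0 works.
That branch fails; take y12 = 0 instead.
(y13) alone gives y13 = 1.
(~y23) alone gives y23 = 0.
(~y33) alone gives y33 = 0.
(~y43) alone gives y43 = 0.
Try y21 = 1.
(~y31) alone gives y31 = 0.
(y32) alone gives y32 = 1.
(~y41) alone gives y41 = 0.
(y42) alone gives y42 = 1.
Now (~y42) is unsatisfied and unit — conflict.
That branch fails; take y21 = 0 instead.
(y22) alone gives y22 = 1.
(~y32) alone gives y32 = 0.
(y31) alone gives y31 = 1.
(~y41) alone gives y41 = 0.
(y42) alone gives y42 = 1.
Now (~y42) is unsatisfied and unit — conflict.
Neither y21 = 1 nor y21 = 0 works.
Neither y12 = 1 nor y12 = 0 works.
That branch fails; take y11 = 1 instead.
(~y21) alone gives y21 = 0.
(~y31) alone gives y31 = 0.
(~y41) alone gives y41 = 0.
Try y22 = 1.
(~y12) alone gives y12 = 0.
(~y32) alone gives y32 = 0.
(y33) alone gives y33 = 1.
(~y42) alone gives y42 = 0.
(y43) alone gives y43 = 1.
Now (~y43) is unsatisfied and unit — conflict.
That branch fails; take y22 = 0 instead.
(y23) alone gives y23 = 1.
(~y13) alone gives y13 = 0.
(~y33) alone gives y33 = 0.
(y32) alone gives y32 = 1.
(~y12) alone gives y12 = 0.
(~y42) alone gives y42 = 0.
(y43) alone gives y43 = 1.
Now (~y43) is unsatisfied and unit — conflict.
Neither y22 = 1 nor y22 = 0 works.
Neither y11 = 1 nor y11 = 0 works.
No assignment satisfies every clause.

No, unsatisfiable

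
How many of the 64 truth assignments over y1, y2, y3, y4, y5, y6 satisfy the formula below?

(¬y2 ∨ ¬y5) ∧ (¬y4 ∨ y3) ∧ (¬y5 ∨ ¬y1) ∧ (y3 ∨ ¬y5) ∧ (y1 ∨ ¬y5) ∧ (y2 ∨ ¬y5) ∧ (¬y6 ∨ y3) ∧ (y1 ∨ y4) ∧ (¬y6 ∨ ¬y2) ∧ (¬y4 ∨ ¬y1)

There are 2^6 = 64 truth assignments over (y1, y2, y3, y4, y5, y6).
Split on y2. With y2 = True, the clauses containing y2 are satisfied and ¬y2 drops from the rest; 3 of the 2^5 = 32 assignments to the other variables satisfy what remains.
With y2 = False, by the same count on the reduced clause set, 5 assignments work.
(One model: y1=F, y2=F, y3=T, y4=T, y5=F, y6=F.)
Total: 3 + 5 = 8.

8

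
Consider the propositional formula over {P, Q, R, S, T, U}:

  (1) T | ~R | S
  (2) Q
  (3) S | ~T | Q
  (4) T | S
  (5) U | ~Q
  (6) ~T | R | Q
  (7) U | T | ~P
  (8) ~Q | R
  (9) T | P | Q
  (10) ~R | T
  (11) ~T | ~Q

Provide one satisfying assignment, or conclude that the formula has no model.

From the singleton clause (Q), Q = 1.
From the singleton clause (U), U = 1.
From the singleton clause (R), R = 1.
From the singleton clause (T), T = 1.
Now (~T) is unsatisfied and unit — conflict.

UNSATISFIABLE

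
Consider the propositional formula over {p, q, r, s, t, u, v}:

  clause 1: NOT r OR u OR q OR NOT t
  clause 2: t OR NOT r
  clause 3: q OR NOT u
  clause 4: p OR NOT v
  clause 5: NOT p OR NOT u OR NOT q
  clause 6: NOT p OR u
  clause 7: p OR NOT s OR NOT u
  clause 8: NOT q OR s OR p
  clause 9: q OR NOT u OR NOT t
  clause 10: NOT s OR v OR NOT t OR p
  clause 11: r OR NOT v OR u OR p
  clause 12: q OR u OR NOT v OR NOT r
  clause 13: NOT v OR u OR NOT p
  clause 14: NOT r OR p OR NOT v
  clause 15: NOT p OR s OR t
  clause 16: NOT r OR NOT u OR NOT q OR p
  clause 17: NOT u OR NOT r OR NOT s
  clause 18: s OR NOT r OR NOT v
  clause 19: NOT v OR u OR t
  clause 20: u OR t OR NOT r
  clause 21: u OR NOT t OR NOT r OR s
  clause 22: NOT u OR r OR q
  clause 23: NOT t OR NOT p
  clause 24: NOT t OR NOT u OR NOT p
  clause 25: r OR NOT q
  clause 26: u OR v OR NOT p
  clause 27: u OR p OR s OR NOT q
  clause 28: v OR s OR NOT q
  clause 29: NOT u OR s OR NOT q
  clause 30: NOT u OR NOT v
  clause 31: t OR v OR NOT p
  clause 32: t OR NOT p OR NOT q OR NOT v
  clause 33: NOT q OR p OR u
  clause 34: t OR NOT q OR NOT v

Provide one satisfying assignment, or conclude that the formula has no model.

p ↦ false, q ↦ false, r ↦ false, s ↦ false, t ↦ true, u ↦ false, v ↦ false

Suppose t = true.
(NOT p) alone gives p = false.
(NOT v) alone gives v = false.
(NOT s) alone gives s = false.
(NOT q) alone gives q = false.
(NOT u) alone gives u = false.
(NOT r) alone gives r = false.
This assignment satisfies each clause.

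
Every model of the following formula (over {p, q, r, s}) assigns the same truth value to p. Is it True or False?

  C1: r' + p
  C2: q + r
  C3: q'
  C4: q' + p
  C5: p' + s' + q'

Suppose p = 0.
From the singleton clause (r'), r = 0.
From the singleton clause (q), q = 1.
That conflicts with the unit clause (q').
So every satisfying assignment has p = True.

True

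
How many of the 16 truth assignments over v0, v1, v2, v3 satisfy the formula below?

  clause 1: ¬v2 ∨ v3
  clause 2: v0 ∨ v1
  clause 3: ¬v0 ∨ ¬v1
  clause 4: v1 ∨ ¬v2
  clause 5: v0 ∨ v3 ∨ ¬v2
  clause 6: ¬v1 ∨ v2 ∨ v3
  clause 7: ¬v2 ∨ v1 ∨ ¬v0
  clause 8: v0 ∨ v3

4

There are 2^4 = 16 truth assignments over (v0, v1, v2, v3).
Check each against the 8 clauses (columns in the order v0, v1, v2, v3):
  F F F F  ✗ fails (v0 ∨ v1)
  F F F T  ✗ fails (v0 ∨ v1)
  F F T F  ✗ fails (¬v2 ∨ v3)
  F F T T  ✗ fails (v0 ∨ v1)
  F T F F  ✗ fails (¬v1 ∨ v2 ∨ v3)
  F T F T  ✓ satisfies all
  F T T F  ✗ fails (¬v2 ∨ v3)
  F T T T  ✓ satisfies all
  T F F F  ✓ satisfies all
  T F F T  ✓ satisfies all
  T F T F  ✗ fails (¬v2 ∨ v3)
  T F T T  ✗ fails (v1 ∨ ¬v2)
  T T F F  ✗ fails (¬v0 ∨ ¬v1)
  T T F T  ✗ fails (¬v0 ∨ ¬v1)
  T T T F  ✗ fails (¬v2 ∨ v3)
  T T T T  ✗ fails (¬v0 ∨ ¬v1)
4 of the 16 rows are models.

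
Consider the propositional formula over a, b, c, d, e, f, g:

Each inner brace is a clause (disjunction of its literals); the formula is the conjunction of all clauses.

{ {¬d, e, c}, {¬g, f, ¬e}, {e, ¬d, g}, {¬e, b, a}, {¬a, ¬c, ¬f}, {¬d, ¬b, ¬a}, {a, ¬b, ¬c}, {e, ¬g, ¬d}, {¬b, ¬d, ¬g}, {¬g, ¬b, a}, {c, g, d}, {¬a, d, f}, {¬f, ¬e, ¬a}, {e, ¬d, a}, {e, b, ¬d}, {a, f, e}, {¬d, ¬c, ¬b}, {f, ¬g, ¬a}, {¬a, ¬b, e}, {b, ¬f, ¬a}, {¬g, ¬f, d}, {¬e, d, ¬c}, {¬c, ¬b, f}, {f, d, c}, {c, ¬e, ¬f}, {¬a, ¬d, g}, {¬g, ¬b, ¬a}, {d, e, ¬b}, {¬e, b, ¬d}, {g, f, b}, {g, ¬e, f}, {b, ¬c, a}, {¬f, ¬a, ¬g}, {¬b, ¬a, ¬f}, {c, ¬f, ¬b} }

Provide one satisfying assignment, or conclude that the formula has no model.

Try d = False.
Try c = True.
The clause (¬e) is unit, so e = False.
The clause (¬b) is unit, so b = False.
The clause (a) is unit, so a = True.
The clause (¬f) is unit, so f = False.
That conflicts with the unit clause (f).
Backtrack on c: now try c = False.
The clause (g) is unit, so g = True.
The clause (¬f) is unit, so f = False.
That conflicts with the unit clause (f).
Both values of c lead to a conflict.
Backtrack on d: now try d = True.
Try e = True.
The clause (b) is unit, so b = True.
The clause (¬a) is unit, so a = False.
The clause (¬c) is unit, so c = False.
The clause (¬g) is unit, so g = False.
The clause (¬f) is unit, so f = False.
That conflicts with the unit clause (f).
Backtrack on e: now try e = False.
The clause (c) is unit, so c = True.
The clause (g) is unit, so g = True.
That conflicts with the unit clause (¬g).
Both values of e lead to a conflict.
Both values of d lead to a conflict.

UNSATISFIABLE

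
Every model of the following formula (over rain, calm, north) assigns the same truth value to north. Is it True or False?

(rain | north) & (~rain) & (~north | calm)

Suppose north = 0.
The clause (rain) is unit, so rain = 1.
Now (~rain) is unsatisfied and unit — conflict.
So every satisfying assignment has north = True.

True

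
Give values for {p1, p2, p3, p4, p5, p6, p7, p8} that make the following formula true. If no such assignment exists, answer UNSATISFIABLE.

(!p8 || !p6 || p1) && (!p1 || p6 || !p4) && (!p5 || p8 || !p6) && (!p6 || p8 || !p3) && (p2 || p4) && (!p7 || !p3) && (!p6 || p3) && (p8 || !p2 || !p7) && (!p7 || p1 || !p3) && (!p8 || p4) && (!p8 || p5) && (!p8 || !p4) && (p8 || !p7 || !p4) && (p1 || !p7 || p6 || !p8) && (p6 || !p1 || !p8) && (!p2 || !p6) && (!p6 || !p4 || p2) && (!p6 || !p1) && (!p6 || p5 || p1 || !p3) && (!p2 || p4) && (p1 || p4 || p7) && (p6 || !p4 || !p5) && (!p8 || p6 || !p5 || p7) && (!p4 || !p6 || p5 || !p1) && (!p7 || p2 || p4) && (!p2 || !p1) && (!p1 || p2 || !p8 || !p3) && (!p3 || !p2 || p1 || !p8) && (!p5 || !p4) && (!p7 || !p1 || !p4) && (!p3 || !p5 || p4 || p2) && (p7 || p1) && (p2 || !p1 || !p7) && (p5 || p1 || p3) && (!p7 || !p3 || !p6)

Case p2 = true:
From the singleton clause (!p6), p6 = false.
From the singleton clause (p4), p4 = true.
From the singleton clause (!p1), p1 = false.
From the singleton clause (!p8), p8 = false.
From the singleton clause (!p7), p7 = false.
Now (p7) is unsatisfied and unit — conflict.
So p2 must be the other value — set p2 = false.
From the singleton clause (p4), p4 = true.
From the singleton clause (!p8), p8 = false.
From the singleton clause (!p7), p7 = false.
From the singleton clause (!p6), p6 = false.
From the singleton clause (!p1), p1 = false.
Now (p1) is unsatisfied and unit — conflict.
Both values of p2 lead to a conflict.

UNSATISFIABLE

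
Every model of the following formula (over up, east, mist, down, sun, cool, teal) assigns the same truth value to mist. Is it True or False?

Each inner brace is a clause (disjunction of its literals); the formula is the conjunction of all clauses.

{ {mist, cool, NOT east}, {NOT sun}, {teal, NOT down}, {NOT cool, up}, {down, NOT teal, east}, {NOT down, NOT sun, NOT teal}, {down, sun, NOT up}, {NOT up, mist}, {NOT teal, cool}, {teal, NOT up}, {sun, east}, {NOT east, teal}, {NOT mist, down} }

Suppose mist = false.
The clause (NOT sun) is unit, so sun = false.
The clause (NOT up) is unit, so up = false.
The clause (NOT cool) is unit, so cool = false.
The clause (NOT east) is unit, so east = false.
But (east) is also a unit clause — contradiction.
So every satisfying assignment has mist = True.

True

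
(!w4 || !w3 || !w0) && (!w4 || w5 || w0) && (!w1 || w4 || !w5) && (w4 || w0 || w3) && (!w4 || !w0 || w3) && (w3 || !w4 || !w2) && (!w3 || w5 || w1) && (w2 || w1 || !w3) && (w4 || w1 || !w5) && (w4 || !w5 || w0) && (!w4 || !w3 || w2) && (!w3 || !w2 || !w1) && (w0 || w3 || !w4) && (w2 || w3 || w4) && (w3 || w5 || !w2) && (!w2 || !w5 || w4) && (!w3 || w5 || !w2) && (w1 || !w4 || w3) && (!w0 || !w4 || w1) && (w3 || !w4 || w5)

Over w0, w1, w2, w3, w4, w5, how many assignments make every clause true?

3

There are 2^6 = 64 truth assignments over (w0, w1, w2, w3, w4, w5).
Split on w3. With w3 = true, the clauses containing w3 are satisfied and !w3 drops from the rest; 3 of the 2^5 = 32 assignments to the other variables satisfy what remains.
With w3 = false, by the same count on the reduced clause set, 0 assignments work.
(One model: w0=F, w1=F, w2=T, w3=T, w4=T, w5=T.)
Total: 3 + 0 = 3.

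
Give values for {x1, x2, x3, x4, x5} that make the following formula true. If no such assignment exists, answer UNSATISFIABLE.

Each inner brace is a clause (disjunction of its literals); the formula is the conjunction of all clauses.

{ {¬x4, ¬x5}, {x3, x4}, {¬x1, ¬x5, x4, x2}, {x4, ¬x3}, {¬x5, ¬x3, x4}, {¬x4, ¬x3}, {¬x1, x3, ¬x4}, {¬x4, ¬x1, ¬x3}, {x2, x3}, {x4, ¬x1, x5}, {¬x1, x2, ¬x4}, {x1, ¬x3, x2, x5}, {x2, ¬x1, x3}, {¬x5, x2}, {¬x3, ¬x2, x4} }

x1: False, x2: True, x3: False, x4: True, x5: False

Case x4 = True:
The clause (¬x5) is unit, so x5 = False.
The clause (¬x3) is unit, so x3 = False.
The clause (¬x1) is unit, so x1 = False.
The clause (x2) is unit, so x2 = True.
All clauses are satisfied.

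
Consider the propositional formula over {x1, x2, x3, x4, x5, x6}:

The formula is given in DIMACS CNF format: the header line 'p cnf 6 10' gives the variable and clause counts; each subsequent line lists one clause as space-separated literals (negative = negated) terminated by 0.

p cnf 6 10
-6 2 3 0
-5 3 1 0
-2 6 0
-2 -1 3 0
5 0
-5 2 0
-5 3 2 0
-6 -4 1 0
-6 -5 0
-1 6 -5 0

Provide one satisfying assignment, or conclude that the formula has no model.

The clause (x5) is unit, so x5 = True.
The clause (x2) is unit, so x2 = True.
The clause (x6) is unit, so x6 = True.
That conflicts with the unit clause (¬x6).

UNSATISFIABLE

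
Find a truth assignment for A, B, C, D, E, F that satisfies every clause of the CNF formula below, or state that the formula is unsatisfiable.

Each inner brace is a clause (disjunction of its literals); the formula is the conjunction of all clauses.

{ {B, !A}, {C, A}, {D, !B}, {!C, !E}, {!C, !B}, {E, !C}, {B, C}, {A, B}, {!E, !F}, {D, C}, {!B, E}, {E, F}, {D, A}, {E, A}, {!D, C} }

Branch on B: set B = true.
From the singleton clause (D), D = true.
From the singleton clause (!C), C = false.
But (C) is also a unit clause — contradiction.
Undo B and try B = false.
From the singleton clause (!A), A = false.
But (A) is also a unit clause — contradiction.
Either choice for B ends in contradiction.

UNSATISFIABLE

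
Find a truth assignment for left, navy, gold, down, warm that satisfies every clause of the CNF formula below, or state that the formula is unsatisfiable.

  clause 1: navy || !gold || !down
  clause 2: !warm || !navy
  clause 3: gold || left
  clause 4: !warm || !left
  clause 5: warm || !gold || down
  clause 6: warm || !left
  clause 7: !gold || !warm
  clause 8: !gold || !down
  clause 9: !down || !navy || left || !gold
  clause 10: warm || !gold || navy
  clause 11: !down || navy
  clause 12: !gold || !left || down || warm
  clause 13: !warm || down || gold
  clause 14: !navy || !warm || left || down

UNSATISFIABLE

Suppose warm = false.
(!left) alone gives left = false.
(gold) alone gives gold = true.
(down) alone gives down = true.
That conflicts with the unit clause (!down).
Backtrack on warm: now try warm = true.
(!navy) alone gives navy = false.
(!left) alone gives left = false.
(gold) alone gives gold = true.
That conflicts with the unit clause (!gold).
Either choice for warm ends in contradiction.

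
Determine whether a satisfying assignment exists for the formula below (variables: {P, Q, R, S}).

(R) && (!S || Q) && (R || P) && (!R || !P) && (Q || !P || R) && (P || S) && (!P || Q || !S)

Yes, satisfiable

From the singleton clause (R), R = true.
From the singleton clause (!P), P = false.
From the singleton clause (S), S = true.
From the singleton clause (Q), Q = true.
This assignment satisfies each clause.
A satisfying assignment: P: false,  Q: true,  R: true,  S: true.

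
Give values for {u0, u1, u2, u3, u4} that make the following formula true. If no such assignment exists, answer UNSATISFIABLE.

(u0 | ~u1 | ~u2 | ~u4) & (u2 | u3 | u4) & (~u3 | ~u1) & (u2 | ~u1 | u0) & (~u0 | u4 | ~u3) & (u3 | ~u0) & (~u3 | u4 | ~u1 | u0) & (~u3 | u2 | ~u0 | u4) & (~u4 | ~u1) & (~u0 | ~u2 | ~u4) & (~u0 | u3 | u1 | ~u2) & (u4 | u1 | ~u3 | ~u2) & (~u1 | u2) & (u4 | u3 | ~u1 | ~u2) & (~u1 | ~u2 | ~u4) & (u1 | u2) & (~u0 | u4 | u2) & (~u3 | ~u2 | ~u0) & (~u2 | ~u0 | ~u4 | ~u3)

Branch on u3: set u3 = 0.
From the singleton clause (~u0), u0 = 0.
Branch on u2: set u2 = 1.
Branch on u1: set u1 = 0.
No clause remains; u4 is free.

u0=0, u1=0, u2=1, u3=0, u4=1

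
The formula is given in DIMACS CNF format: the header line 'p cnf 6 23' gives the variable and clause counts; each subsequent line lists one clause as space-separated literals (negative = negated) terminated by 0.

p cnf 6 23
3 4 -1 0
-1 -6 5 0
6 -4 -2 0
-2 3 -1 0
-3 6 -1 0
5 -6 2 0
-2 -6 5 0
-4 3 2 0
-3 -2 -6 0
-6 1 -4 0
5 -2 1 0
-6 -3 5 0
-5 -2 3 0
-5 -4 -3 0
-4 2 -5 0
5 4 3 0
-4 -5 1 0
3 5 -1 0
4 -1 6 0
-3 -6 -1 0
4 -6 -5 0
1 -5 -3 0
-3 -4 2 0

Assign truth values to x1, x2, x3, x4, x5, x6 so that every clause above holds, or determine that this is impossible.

Try x3 = True.
Try x6 = False.
(¬x1) alone gives x1 = False.
(¬x5) alone gives x5 = False.
(¬x2) alone gives x2 = False.
(¬x4) alone gives x4 = False.
This assignment satisfies each clause.

x1: False; x2: False; x3: True; x4: False; x5: False; x6: False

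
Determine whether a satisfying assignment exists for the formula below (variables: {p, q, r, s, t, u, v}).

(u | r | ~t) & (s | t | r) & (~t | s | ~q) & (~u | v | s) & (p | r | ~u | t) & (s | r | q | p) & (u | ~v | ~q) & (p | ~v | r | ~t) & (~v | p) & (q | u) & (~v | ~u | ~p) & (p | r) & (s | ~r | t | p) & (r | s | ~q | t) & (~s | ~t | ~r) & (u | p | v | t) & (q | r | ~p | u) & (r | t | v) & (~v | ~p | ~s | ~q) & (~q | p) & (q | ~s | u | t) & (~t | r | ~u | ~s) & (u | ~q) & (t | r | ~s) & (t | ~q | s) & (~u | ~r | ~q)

Case v = 0:
Case u = 1:
(s) alone gives s = 1.
Case p = 1:
Case t = 0:
(r) alone gives r = 1.
(~q) alone gives q = 0.
All clauses are satisfied.
A satisfying assignment: p ↦ 1, q ↦ 0, r ↦ 1, s ↦ 1, t ↦ 0, u ↦ 1, v ↦ 0.

Yes, satisfiable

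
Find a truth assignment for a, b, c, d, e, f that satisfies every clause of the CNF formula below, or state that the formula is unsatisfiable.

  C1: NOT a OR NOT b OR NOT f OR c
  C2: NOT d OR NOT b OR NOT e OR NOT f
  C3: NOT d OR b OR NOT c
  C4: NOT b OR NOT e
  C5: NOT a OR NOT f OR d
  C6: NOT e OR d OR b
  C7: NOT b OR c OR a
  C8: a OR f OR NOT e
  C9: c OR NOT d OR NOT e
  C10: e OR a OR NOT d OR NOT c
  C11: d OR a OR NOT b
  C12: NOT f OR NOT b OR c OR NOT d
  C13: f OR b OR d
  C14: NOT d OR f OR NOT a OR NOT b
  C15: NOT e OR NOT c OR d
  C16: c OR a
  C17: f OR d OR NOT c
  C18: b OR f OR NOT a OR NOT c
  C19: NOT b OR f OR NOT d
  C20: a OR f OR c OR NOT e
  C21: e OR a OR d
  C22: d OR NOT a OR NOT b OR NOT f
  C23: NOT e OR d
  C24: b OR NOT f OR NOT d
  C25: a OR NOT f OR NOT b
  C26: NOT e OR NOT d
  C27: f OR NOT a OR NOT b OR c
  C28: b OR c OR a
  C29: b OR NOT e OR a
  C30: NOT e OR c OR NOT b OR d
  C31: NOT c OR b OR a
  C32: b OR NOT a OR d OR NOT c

a=true, b=false, c=false, d=true, e=false, f=false

Case b = false:
Case d = true:
(NOT c) alone gives c = false.
(NOT e) alone gives e = false.
(a) alone gives a = true.
(NOT f) alone gives f = false.
All clauses are satisfied.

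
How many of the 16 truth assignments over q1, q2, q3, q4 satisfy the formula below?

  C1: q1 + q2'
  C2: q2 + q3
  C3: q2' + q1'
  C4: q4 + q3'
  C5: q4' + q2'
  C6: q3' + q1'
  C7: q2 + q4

1

There are 2^4 = 16 truth assignments over (q1, q2, q3, q4).
Check each against the 7 clauses (columns in the order q1, q2, q3, q4):
  F F F F  ✗ fails (q2 + q3)
  F F F T  ✗ fails (q2 + q3)
  F F T F  ✗ fails (q4 + q3')
  F F T T  ✓ satisfies all
  F T F F  ✗ fails (q1 + q2')
  F T F T  ✗ fails (q1 + q2')
  F T T F  ✗ fails (q1 + q2')
  F T T T  ✗ fails (q1 + q2')
  T F F F  ✗ fails (q2 + q3)
  T F F T  ✗ fails (q2 + q3)
  T F T F  ✗ fails (q4 + q3')
  T F T T  ✗ fails (q3' + q1')
  T T F F  ✗ fails (q2' + q1')
  T T F T  ✗ fails (q2' + q1')
  T T T F  ✗ fails (q2' + q1')
  T T T T  ✗ fails (q2' + q1')
1 of the 16 rows is a model.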